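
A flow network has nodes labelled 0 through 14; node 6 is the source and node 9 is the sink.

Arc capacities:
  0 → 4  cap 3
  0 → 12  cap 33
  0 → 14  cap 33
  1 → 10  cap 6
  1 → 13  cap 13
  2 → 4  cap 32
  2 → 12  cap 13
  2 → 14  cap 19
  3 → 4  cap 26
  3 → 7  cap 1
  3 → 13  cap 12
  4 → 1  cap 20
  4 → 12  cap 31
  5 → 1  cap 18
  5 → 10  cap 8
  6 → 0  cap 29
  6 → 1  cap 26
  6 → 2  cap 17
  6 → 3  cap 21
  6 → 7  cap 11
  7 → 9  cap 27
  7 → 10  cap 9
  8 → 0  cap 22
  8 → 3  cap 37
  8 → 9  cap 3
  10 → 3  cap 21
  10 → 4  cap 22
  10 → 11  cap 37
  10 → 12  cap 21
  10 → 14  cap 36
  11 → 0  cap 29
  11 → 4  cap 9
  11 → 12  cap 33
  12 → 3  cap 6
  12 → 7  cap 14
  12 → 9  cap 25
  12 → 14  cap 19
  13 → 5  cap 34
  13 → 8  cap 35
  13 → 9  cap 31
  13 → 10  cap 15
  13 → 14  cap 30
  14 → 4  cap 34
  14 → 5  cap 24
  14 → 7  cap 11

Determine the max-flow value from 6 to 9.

Maximum flow value: 77

augment #1: 6→7→9 bottleneck 11, total now 11
augment #2: 6→0→12→9 bottleneck 25, total now 36
augment #3: 6→1→13→9 bottleneck 13, total now 49
augment #4: 6→3→7→9 bottleneck 1, total now 50
augment #5: 6→3→13→9 bottleneck 12, total now 62
augment #6: 6→0→12→7→9 bottleneck 4, total now 66
augment #7: 6→2→12→7→9 bottleneck 10, total now 76
augment #8: 6→2→14→7→9 bottleneck 1, total now 77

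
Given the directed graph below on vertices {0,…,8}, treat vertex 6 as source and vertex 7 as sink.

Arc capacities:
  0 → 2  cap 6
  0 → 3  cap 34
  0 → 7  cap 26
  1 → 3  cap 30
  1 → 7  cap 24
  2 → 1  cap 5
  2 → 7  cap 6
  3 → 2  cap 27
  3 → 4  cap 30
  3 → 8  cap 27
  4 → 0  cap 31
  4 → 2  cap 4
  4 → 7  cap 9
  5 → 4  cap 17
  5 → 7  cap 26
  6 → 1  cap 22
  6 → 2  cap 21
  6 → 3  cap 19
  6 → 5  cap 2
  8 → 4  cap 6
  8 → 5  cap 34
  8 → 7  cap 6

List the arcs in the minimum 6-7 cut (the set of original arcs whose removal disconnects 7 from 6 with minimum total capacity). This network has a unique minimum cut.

augment #1: 6→1→7 push 22
augment #2: 6→2→7 push 6
augment #3: 6→5→7 push 2
augment #4: 6→2→1→7 push 2
augment #5: 6→3→4→7 push 9
augment #6: 6→3→8→7 push 6
augment #7: 6→3→4→0→7 push 4
augment #8: 6→2→1→3→4→0→7 push 3
max flow = 54; residual-reachable set from 6 gives S-side
cut edges (S→T): {(2,1), (2,7), (6,1), (6,3), (6,5)} total cap 54

Min-cut arcs: {(2,1), (2,7), (6,1), (6,3), (6,5)} (total capacity 54)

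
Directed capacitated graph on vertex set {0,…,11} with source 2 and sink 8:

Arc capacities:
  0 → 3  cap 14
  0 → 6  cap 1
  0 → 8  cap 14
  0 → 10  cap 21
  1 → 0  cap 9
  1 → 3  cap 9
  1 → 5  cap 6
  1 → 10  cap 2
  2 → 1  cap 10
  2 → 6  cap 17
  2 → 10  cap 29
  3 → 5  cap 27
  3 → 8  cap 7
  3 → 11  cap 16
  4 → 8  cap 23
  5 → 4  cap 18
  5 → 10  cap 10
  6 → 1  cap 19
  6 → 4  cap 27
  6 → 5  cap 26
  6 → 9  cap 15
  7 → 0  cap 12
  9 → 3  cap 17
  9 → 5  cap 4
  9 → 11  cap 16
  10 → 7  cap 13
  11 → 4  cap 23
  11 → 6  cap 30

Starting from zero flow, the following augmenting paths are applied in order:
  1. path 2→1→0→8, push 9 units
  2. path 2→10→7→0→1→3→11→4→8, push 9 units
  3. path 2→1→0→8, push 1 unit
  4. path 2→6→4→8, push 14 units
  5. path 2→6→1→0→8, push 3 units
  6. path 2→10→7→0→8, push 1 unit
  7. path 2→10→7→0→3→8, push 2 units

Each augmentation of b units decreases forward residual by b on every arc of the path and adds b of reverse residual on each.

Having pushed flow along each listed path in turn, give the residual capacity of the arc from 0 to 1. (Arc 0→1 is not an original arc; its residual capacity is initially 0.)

after path 1 (2→1→0→8, push 9): res(0,1)=9
after path 2 (2→10→7→0→1→3→11→4→8, push 9): res(0,1)=0
after path 3 (2→1→0→8, push 1): res(0,1)=1
after path 4 (2→6→4→8, push 14): res(0,1)=1
after path 5 (2→6→1→0→8, push 3): res(0,1)=4
after path 6 (2→10→7→0→8, push 1): res(0,1)=4
after path 7 (2→10→7→0→3→8, push 2): res(0,1)=4

Residual capacity of (0,1): 4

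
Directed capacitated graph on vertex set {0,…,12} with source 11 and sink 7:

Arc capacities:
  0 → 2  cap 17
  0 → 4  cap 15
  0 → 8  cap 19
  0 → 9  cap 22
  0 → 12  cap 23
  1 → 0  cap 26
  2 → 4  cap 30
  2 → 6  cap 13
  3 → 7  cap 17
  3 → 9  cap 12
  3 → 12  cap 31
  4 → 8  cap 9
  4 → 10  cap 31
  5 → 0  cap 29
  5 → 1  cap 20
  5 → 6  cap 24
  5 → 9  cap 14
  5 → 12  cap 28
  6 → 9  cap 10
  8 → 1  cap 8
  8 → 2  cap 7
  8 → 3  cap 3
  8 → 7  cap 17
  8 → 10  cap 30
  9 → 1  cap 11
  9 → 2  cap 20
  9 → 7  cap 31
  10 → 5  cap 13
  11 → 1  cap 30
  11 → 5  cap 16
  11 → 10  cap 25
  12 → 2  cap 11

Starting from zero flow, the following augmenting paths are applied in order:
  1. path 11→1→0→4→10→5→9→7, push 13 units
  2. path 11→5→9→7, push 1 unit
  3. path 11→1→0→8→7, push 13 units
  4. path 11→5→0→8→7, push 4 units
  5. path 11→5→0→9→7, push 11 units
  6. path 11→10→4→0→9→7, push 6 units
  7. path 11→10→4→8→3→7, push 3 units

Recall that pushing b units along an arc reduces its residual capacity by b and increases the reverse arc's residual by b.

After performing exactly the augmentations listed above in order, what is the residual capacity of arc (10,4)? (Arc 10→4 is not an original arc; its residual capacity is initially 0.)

after path 1 (11→1→0→4→10→5→9→7, push 13): res(10,4)=13
after path 2 (11→5→9→7, push 1): res(10,4)=13
after path 3 (11→1→0→8→7, push 13): res(10,4)=13
after path 4 (11→5→0→8→7, push 4): res(10,4)=13
after path 5 (11→5→0→9→7, push 11): res(10,4)=13
after path 6 (11→10→4→0→9→7, push 6): res(10,4)=7
after path 7 (11→10→4→8→3→7, push 3): res(10,4)=4

Residual capacity of (10,4): 4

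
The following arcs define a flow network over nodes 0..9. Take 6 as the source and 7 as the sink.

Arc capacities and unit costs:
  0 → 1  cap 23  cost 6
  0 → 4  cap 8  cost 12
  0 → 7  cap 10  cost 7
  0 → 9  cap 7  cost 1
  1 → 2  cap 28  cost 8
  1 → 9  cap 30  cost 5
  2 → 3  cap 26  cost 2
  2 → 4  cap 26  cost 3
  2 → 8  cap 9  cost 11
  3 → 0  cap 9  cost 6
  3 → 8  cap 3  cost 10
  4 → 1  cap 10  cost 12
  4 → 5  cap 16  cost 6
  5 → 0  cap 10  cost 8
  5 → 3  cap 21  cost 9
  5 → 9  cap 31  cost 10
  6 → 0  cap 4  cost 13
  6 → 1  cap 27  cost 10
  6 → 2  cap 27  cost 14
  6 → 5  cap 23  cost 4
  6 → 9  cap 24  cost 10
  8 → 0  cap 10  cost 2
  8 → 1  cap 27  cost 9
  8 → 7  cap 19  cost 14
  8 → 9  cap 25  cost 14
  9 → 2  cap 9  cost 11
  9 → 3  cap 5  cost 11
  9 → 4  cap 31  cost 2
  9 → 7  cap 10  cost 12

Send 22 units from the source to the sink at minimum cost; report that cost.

shortest-cost path #1: 6→5→0→7 push 10 @ unit cost 19 (adds 190)
shortest-cost path #2: 6→9→7 push 10 @ unit cost 22 (adds 220)
shortest-cost path #3: 6→5→3→8→7 push 2 @ unit cost 37 (adds 74)
total cost = 484

Minimum cost for 22 units: 484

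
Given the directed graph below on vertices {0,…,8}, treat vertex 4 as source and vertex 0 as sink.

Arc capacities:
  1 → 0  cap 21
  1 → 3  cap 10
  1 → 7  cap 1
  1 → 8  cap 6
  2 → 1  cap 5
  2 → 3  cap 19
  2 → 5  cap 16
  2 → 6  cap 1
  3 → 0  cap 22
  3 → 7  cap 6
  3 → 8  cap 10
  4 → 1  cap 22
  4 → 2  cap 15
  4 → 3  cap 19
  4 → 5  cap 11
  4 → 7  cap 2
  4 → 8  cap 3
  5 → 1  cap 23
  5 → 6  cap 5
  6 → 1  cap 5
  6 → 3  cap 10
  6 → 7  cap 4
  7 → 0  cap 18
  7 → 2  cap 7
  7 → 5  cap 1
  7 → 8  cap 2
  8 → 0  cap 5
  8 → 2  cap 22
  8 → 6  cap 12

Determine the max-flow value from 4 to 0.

Maximum flow value: 61

augment #1: 4→1→0 bottleneck 21, total now 21
augment #2: 4→3→0 bottleneck 19, total now 40
augment #3: 4→7→0 bottleneck 2, total now 42
augment #4: 4→8→0 bottleneck 3, total now 45
augment #5: 4→1→3→0 bottleneck 1, total now 46
augment #6: 4→2→3→0 bottleneck 2, total now 48
augment #7: 4→2→1→7→0 bottleneck 1, total now 49
augment #8: 4→2→1→8→0 bottleneck 2, total now 51
augment #9: 4→2→3→7→0 bottleneck 6, total now 57
augment #10: 4→2→6→7→0 bottleneck 1, total now 58
augment #11: 4→5→6→7→0 bottleneck 3, total now 61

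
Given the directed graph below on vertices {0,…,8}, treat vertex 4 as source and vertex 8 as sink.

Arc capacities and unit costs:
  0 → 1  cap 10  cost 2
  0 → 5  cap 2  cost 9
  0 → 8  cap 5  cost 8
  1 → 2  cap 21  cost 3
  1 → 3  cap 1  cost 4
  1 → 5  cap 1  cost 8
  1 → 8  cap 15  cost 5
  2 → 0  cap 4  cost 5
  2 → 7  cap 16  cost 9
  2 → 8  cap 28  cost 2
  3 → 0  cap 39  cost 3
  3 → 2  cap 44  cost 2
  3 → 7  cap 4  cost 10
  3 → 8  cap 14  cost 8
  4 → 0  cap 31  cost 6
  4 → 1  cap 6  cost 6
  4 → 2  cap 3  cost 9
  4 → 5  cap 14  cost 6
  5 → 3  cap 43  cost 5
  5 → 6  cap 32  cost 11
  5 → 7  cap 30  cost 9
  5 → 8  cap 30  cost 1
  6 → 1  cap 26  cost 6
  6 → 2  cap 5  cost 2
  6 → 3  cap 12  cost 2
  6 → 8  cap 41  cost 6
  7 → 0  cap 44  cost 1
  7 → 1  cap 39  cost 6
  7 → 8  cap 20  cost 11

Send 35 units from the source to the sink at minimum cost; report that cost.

shortest-cost path #1: 4→5→8 push 14 @ unit cost 7 (adds 98)
shortest-cost path #2: 4→1→8 push 6 @ unit cost 11 (adds 66)
shortest-cost path #3: 4→2→8 push 3 @ unit cost 11 (adds 33)
shortest-cost path #4: 4→0→1→8 push 9 @ unit cost 13 (adds 117)
shortest-cost path #5: 4→0→1→2→8 push 1 @ unit cost 13 (adds 13)
shortest-cost path #6: 4→0→8 push 2 @ unit cost 14 (adds 28)
total cost = 355

Minimum cost for 35 units: 355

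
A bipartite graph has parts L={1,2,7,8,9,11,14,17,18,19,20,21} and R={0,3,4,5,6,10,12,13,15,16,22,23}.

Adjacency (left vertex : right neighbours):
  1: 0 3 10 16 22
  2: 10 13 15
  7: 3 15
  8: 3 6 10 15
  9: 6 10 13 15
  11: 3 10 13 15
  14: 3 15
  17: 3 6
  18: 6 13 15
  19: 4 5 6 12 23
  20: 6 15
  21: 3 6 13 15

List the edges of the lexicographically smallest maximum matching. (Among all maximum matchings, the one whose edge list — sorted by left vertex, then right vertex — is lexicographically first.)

Lex-smallest maximum matching: {(1,0), (2,10), (7,3), (8,6), (9,13), (11,15), (19,4)}

|M| = 7 (so the lex-smallest maximum matching has 7 edges)
process left vertices in ascending order; for each, take the smallest-labelled available neighbour that still permits 7 edges overall, or leave it unmatched if none does
lex-smallest matching: {1-0, 2-10, 7-3, 8-6, 9-13, 11-15, 19-4}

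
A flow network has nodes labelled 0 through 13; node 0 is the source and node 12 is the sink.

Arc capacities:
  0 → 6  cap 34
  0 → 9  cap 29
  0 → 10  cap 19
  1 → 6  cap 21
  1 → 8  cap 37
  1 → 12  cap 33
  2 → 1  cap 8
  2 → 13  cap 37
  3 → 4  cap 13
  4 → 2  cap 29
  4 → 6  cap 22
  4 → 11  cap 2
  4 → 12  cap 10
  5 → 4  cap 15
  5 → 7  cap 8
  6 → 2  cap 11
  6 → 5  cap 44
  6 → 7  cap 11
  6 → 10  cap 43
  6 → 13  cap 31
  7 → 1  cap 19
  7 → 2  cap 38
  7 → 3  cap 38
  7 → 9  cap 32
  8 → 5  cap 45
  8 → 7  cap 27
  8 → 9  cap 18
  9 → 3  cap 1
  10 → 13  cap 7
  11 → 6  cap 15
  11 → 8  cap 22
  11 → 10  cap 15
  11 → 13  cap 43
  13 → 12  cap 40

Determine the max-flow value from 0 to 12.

augment #1: 0→6→13→12 bottleneck 31, total now 31
augment #2: 0→10→13→12 bottleneck 7, total now 38
augment #3: 0→6→2→1→12 bottleneck 3, total now 41
augment #4: 0→9→3→4→12 bottleneck 1, total now 42

Maximum flow value: 42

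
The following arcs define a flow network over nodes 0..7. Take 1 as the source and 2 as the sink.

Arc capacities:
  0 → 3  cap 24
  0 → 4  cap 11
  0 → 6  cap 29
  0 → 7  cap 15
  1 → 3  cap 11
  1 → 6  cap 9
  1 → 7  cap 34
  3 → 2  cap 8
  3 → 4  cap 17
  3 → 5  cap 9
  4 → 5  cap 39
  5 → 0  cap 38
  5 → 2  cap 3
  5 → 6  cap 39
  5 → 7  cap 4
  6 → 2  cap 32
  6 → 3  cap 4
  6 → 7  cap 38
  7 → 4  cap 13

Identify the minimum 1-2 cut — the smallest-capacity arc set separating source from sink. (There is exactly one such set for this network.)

augment #1: 1→3→2 push 8
augment #2: 1→6→2 push 9
augment #3: 1→3→5→2 push 3
augment #4: 1→7→4→5→6→2 push 13
max flow = 33; residual-reachable set from 1 gives S-side
cut edges (S→T): {(1,3), (1,6), (7,4)} total cap 33

Min-cut arcs: {(1,3), (1,6), (7,4)} (total capacity 33)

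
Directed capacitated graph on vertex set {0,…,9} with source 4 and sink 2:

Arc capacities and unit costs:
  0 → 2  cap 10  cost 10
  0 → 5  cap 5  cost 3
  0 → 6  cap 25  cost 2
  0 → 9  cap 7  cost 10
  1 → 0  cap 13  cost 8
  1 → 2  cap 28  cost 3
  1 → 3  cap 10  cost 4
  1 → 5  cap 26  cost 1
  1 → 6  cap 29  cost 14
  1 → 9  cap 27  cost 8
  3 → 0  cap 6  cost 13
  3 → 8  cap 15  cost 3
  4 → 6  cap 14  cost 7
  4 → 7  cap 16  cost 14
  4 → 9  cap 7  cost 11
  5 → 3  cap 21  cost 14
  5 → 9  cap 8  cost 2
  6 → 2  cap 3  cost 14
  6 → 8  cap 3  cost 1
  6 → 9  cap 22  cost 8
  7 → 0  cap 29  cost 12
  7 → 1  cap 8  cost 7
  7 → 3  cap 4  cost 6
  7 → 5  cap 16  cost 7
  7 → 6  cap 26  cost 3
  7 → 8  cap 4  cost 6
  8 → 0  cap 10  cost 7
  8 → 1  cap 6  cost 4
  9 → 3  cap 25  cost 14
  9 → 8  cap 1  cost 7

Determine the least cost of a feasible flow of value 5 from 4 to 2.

Minimum cost for 5 units: 87

shortest-cost path #1: 4→6→8→1→2 push 3 @ unit cost 15 (adds 45)
shortest-cost path #2: 4→6→2 push 2 @ unit cost 21 (adds 42)
total cost = 87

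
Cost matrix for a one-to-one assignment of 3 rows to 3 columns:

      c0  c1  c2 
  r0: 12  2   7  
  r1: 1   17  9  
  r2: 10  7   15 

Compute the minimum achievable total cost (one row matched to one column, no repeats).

Minimum assignment cost: 15

optimal assignment: row0→col2 (cost 7), row1→col0 (cost 1), row2→col1 (cost 7)
total = 7 + 1 + 7 = 15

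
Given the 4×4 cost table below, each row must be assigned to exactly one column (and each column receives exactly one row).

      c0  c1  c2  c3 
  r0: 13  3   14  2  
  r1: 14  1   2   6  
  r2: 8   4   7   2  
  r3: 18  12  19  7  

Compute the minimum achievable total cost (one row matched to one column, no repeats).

Minimum assignment cost: 20

optimal assignment: row0→col1 (cost 3), row1→col2 (cost 2), row2→col0 (cost 8), row3→col3 (cost 7)
total = 3 + 2 + 8 + 7 = 20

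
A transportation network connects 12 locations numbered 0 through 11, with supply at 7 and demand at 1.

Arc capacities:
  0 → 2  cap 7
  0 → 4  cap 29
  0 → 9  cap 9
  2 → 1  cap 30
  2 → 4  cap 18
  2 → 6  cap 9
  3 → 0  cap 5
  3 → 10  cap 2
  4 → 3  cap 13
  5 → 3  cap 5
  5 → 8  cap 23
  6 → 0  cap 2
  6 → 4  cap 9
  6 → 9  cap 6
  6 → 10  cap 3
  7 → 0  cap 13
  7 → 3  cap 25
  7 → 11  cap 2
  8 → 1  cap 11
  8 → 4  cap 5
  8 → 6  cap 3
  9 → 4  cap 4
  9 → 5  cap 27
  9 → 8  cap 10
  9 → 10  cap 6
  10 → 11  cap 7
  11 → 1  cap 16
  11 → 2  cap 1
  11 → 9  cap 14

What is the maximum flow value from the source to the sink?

augment #1: 7→11→1 bottleneck 2, total now 2
augment #2: 7→0→2→1 bottleneck 7, total now 9
augment #3: 7→0→9→8→1 bottleneck 6, total now 15
augment #4: 7→3→10→11→1 bottleneck 2, total now 17
augment #5: 7→3→0→9→8→1 bottleneck 3, total now 20

Maximum flow value: 20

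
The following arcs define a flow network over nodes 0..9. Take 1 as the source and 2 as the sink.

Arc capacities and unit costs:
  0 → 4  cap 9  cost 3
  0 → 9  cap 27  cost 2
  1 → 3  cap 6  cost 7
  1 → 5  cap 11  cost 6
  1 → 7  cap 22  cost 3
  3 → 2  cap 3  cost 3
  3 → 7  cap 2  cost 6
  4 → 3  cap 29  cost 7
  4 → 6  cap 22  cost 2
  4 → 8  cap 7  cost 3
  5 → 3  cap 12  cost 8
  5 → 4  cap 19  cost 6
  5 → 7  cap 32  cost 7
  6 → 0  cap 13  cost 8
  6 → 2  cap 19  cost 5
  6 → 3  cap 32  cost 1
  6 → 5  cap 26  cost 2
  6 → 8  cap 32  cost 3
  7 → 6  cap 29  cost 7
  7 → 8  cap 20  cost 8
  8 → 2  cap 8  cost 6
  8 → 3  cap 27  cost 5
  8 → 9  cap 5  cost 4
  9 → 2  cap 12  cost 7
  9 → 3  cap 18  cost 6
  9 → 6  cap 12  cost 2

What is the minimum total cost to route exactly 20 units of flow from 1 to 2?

shortest-cost path #1: 1→3→2 push 3 @ unit cost 10 (adds 30)
shortest-cost path #2: 1→7→6→2 push 17 @ unit cost 15 (adds 255)
total cost = 285

Minimum cost for 20 units: 285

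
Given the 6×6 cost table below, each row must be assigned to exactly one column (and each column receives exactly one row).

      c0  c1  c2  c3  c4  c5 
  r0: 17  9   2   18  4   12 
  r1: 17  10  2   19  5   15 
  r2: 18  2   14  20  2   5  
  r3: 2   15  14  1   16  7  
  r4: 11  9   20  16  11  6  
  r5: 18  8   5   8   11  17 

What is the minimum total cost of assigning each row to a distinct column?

optimal assignment: row0→col4 (cost 4), row1→col2 (cost 2), row2→col1 (cost 2), row3→col0 (cost 2), row4→col5 (cost 6), row5→col3 (cost 8)
total = 4 + 2 + 2 + 2 + 6 + 8 = 24

Minimum assignment cost: 24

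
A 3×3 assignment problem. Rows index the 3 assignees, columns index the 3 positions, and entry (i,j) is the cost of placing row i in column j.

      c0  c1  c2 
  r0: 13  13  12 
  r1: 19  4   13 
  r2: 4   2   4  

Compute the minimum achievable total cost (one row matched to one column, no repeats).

optimal assignment: row0→col2 (cost 12), row1→col1 (cost 4), row2→col0 (cost 4)
total = 12 + 4 + 4 = 20

Minimum assignment cost: 20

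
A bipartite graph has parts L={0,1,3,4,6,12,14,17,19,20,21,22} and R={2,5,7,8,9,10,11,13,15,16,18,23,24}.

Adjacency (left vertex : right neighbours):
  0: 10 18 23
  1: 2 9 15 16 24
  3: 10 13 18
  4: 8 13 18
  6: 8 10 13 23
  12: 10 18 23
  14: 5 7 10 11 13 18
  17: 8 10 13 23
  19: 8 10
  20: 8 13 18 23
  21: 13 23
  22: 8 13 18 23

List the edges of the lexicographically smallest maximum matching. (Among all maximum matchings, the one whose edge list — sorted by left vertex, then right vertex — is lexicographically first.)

Lex-smallest maximum matching: {(0,10), (1,2), (3,13), (4,8), (6,23), (12,18), (14,5)}

|M| = 7 (so the lex-smallest maximum matching has 7 edges)
process left vertices in ascending order; for each, take the smallest-labelled available neighbour that still permits 7 edges overall, or leave it unmatched if none does
lex-smallest matching: {0-10, 1-2, 3-13, 4-8, 6-23, 12-18, 14-5}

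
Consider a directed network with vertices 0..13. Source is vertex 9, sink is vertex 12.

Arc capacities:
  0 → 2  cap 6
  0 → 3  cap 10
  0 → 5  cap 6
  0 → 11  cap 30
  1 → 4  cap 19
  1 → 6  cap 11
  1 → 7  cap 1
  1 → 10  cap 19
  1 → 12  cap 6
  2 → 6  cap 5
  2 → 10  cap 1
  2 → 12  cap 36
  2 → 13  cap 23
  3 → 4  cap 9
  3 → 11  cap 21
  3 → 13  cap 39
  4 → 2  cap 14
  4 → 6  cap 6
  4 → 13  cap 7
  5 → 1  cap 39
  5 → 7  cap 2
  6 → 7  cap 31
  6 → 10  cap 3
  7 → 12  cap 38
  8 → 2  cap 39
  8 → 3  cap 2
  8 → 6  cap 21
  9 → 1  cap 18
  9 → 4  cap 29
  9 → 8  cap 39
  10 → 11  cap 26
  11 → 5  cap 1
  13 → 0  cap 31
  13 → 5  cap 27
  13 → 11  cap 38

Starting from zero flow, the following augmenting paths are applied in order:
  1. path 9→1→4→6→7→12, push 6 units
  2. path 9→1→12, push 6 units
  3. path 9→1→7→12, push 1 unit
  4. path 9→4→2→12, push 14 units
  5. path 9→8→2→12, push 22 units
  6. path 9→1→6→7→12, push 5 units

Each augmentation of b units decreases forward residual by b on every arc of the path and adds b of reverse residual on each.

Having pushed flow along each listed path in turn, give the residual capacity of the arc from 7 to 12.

Residual capacity of (7,12): 26

after path 1 (9→1→4→6→7→12, push 6): res(7,12)=32
after path 2 (9→1→12, push 6): res(7,12)=32
after path 3 (9→1→7→12, push 1): res(7,12)=31
after path 4 (9→4→2→12, push 14): res(7,12)=31
after path 5 (9→8→2→12, push 22): res(7,12)=31
after path 6 (9→1→6→7→12, push 5): res(7,12)=26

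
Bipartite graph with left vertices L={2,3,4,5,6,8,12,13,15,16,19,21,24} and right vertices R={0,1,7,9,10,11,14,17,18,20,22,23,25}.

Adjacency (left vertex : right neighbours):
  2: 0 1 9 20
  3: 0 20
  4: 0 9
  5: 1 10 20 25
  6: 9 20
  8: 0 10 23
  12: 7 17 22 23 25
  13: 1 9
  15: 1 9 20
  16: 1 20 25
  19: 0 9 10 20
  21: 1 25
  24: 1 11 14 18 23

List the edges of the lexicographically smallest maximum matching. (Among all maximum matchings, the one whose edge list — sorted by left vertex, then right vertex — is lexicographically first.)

Lex-smallest maximum matching: {(2,0), (3,20), (4,9), (5,1), (8,23), (12,7), (16,25), (19,10), (24,11)}

|M| = 9 (so the lex-smallest maximum matching has 9 edges)
process left vertices in ascending order; for each, take the smallest-labelled available neighbour that still permits 9 edges overall, or leave it unmatched if none does
lex-smallest matching: {2-0, 3-20, 4-9, 5-1, 8-23, 12-7, 16-25, 19-10, 24-11}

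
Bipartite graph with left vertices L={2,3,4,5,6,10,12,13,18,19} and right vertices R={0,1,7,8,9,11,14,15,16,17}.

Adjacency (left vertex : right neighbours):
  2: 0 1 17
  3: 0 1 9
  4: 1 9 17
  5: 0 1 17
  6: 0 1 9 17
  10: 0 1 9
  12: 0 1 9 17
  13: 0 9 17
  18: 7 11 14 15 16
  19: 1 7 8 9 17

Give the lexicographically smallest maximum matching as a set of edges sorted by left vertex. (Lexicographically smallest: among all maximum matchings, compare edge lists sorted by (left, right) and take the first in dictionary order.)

|M| = 6 (so the lex-smallest maximum matching has 6 edges)
process left vertices in ascending order; for each, take the smallest-labelled available neighbour that still permits 6 edges overall, or leave it unmatched if none does
lex-smallest matching: {2-0, 3-1, 4-9, 5-17, 18-7, 19-8}

Lex-smallest maximum matching: {(2,0), (3,1), (4,9), (5,17), (18,7), (19,8)}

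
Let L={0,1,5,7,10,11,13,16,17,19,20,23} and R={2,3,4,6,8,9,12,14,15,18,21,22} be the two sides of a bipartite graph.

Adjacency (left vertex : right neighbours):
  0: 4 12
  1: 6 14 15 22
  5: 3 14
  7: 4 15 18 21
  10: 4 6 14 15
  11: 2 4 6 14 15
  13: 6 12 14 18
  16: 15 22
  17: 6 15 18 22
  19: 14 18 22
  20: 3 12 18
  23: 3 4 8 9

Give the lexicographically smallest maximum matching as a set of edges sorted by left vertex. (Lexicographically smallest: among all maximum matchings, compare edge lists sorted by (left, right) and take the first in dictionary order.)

|M| = 11 (so the lex-smallest maximum matching has 11 edges)
process left vertices in ascending order; for each, take the smallest-labelled available neighbour that still permits 11 edges overall, or leave it unmatched if none does
lex-smallest matching: {0-4, 1-6, 5-3, 7-21, 10-14, 11-2, 13-12, 16-15, 17-18, 19-22, 23-8}

Lex-smallest maximum matching: {(0,4), (1,6), (5,3), (7,21), (10,14), (11,2), (13,12), (16,15), (17,18), (19,22), (23,8)}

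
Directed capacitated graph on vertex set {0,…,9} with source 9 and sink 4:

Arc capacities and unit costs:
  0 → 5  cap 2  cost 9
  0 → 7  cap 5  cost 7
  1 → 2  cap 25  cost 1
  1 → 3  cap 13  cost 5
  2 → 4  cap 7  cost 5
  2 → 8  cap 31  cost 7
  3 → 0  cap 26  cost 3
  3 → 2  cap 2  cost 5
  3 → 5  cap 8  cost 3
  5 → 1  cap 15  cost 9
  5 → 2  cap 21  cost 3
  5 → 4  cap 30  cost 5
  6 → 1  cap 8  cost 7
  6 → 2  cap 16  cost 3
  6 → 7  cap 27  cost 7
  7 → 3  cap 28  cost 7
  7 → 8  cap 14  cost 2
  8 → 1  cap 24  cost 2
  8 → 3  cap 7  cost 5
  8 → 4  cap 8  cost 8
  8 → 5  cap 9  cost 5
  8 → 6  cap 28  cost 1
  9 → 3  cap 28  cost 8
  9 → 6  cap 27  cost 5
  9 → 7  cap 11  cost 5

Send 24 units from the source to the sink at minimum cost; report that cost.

Minimum cost for 24 units: 356

shortest-cost path #1: 9→6→2→4 push 7 @ unit cost 13 (adds 91)
shortest-cost path #2: 9→7→8→4 push 8 @ unit cost 15 (adds 120)
shortest-cost path #3: 9→3→5→4 push 8 @ unit cost 16 (adds 128)
shortest-cost path #4: 9→7→8→5→4 push 1 @ unit cost 17 (adds 17)
total cost = 356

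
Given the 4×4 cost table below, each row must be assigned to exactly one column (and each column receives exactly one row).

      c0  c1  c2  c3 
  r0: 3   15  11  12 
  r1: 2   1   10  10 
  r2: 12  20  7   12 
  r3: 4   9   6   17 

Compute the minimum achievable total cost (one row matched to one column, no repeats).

Minimum assignment cost: 22

optimal assignment: row0→col0 (cost 3), row1→col1 (cost 1), row2→col3 (cost 12), row3→col2 (cost 6)
total = 3 + 1 + 12 + 6 = 22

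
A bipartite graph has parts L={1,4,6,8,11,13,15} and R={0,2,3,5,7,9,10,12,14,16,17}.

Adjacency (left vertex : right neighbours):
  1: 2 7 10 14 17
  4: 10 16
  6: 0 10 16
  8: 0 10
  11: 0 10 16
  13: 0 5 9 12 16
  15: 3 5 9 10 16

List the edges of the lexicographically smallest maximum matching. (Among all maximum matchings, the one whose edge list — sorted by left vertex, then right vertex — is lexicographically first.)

Lex-smallest maximum matching: {(1,2), (4,10), (6,0), (11,16), (13,5), (15,3)}

|M| = 6 (so the lex-smallest maximum matching has 6 edges)
process left vertices in ascending order; for each, take the smallest-labelled available neighbour that still permits 6 edges overall, or leave it unmatched if none does
lex-smallest matching: {1-2, 4-10, 6-0, 11-16, 13-5, 15-3}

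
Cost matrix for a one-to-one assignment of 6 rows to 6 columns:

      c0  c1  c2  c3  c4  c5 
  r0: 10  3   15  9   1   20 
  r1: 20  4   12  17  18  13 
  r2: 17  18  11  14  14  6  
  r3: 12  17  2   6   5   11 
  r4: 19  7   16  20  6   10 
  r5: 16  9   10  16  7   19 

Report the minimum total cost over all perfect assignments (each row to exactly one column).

Minimum assignment cost: 42

optimal assignment: row0→col0 (cost 10), row1→col1 (cost 4), row2→col5 (cost 6), row3→col3 (cost 6), row4→col4 (cost 6), row5→col2 (cost 10)
total = 10 + 4 + 6 + 6 + 6 + 10 = 42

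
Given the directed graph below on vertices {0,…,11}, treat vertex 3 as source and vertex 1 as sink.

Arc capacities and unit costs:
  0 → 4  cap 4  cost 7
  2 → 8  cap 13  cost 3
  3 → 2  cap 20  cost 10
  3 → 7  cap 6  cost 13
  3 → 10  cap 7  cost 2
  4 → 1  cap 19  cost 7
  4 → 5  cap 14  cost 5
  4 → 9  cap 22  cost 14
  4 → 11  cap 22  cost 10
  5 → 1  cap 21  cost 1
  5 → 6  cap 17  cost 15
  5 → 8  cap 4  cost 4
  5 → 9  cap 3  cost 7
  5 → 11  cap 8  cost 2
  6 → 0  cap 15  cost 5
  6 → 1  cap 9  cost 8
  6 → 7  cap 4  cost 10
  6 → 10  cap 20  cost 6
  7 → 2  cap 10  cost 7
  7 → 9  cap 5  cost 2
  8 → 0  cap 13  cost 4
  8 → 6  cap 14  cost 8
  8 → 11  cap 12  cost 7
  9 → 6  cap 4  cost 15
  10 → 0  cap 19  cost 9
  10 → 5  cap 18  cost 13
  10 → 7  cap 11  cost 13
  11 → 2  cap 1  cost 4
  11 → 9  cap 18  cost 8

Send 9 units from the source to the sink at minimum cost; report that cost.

shortest-cost path #1: 3→10→5→1 push 7 @ unit cost 16 (adds 112)
shortest-cost path #2: 3→2→8→6→1 push 2 @ unit cost 29 (adds 58)
total cost = 170

Minimum cost for 9 units: 170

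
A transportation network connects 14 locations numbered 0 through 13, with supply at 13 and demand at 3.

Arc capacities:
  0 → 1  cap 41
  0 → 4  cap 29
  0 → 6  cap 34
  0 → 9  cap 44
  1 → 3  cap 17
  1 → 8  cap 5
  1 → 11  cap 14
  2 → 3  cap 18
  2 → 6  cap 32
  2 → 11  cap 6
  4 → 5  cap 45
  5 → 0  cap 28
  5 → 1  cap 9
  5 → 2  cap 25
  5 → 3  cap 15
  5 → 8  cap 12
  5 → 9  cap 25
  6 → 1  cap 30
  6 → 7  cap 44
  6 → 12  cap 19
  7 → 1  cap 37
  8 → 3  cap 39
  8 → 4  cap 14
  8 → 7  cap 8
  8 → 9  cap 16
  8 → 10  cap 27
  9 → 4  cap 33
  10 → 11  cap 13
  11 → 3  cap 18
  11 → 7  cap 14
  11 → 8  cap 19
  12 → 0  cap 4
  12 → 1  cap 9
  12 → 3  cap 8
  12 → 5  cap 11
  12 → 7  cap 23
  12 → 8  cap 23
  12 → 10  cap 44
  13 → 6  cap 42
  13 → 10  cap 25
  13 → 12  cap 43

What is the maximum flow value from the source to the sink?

Maximum flow value: 95

augment #1: 13→12→3 bottleneck 8, total now 8
augment #2: 13→6→1→3 bottleneck 17, total now 25
augment #3: 13→10→11→3 bottleneck 13, total now 38
augment #4: 13→12→5→3 bottleneck 11, total now 49
augment #5: 13→12→8→3 bottleneck 23, total now 72
augment #6: 13→6→1→8→3 bottleneck 5, total now 77
augment #7: 13→6→1→11→3 bottleneck 5, total now 82
augment #8: 13→6→1→11→8→3 bottleneck 3, total now 85
augment #9: 13→12→0→4→5→3 bottleneck 1, total now 86
augment #10: 13→6→7→1→11→8→3 bottleneck 6, total now 92
augment #11: 13→6→12→0→4→5→3 bottleneck 3, total now 95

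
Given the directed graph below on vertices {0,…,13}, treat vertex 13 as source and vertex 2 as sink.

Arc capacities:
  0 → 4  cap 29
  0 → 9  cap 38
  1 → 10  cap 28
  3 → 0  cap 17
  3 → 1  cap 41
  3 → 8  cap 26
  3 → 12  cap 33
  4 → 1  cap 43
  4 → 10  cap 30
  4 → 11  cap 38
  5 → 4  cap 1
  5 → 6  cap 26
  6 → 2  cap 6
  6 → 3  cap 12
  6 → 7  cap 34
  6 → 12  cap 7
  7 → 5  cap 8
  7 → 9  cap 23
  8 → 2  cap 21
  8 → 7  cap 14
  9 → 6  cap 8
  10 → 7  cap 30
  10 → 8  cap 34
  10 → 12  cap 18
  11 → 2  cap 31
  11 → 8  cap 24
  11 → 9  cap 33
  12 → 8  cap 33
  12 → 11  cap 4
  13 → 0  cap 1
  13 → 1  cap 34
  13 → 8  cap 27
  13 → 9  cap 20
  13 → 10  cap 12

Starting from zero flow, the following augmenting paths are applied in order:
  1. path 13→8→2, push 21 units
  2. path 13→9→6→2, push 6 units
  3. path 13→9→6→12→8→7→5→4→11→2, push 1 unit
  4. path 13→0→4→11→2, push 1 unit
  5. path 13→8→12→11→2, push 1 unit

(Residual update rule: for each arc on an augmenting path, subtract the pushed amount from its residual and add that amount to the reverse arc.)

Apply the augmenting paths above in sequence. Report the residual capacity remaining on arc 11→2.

Residual capacity of (11,2): 28

after path 1 (13→8→2, push 21): res(11,2)=31
after path 2 (13→9→6→2, push 6): res(11,2)=31
after path 3 (13→9→6→12→8→7→5→4→11→2, push 1): res(11,2)=30
after path 4 (13→0→4→11→2, push 1): res(11,2)=29
after path 5 (13→8→12→11→2, push 1): res(11,2)=28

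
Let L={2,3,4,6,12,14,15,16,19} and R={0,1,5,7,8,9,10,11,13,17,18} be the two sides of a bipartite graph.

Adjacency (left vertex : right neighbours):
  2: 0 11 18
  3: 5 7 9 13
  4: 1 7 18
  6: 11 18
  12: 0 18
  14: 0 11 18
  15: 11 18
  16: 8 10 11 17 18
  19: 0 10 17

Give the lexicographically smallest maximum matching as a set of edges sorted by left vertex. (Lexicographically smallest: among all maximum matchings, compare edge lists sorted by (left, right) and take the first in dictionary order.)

|M| = 7 (so the lex-smallest maximum matching has 7 edges)
process left vertices in ascending order; for each, take the smallest-labelled available neighbour that still permits 7 edges overall, or leave it unmatched if none does
lex-smallest matching: {2-0, 3-5, 4-1, 6-11, 12-18, 16-8, 19-10}

Lex-smallest maximum matching: {(2,0), (3,5), (4,1), (6,11), (12,18), (16,8), (19,10)}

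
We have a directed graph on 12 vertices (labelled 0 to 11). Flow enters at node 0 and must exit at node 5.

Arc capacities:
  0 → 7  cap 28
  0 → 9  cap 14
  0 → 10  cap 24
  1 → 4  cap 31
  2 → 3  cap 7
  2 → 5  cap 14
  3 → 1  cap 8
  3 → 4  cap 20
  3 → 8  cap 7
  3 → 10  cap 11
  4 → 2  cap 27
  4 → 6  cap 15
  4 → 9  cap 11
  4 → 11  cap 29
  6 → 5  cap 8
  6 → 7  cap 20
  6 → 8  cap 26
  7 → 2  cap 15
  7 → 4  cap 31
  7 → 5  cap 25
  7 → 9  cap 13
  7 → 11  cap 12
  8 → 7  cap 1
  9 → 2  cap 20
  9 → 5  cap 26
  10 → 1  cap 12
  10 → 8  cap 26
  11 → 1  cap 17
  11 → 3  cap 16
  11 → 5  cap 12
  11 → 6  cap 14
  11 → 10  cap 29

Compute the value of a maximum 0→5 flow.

augment #1: 0→7→5 bottleneck 25, total now 25
augment #2: 0→9→5 bottleneck 14, total now 39
augment #3: 0→7→2→5 bottleneck 3, total now 42
augment #4: 0→10→1→4→2→5 bottleneck 11, total now 53
augment #5: 0→10→1→4→6→5 bottleneck 1, total now 54
augment #6: 0→10→8→7→9→5 bottleneck 1, total now 55

Maximum flow value: 55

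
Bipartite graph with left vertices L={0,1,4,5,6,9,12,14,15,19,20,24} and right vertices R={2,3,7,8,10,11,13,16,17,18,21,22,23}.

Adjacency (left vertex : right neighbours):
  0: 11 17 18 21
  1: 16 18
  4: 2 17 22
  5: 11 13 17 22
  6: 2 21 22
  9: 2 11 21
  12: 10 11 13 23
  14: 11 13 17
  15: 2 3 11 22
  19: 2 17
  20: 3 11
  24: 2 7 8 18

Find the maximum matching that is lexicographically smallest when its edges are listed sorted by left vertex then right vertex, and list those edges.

Lex-smallest maximum matching: {(0,18), (1,16), (4,2), (5,11), (6,21), (12,10), (14,13), (15,22), (19,17), (20,3), (24,7)}

|M| = 11 (so the lex-smallest maximum matching has 11 edges)
process left vertices in ascending order; for each, take the smallest-labelled available neighbour that still permits 11 edges overall, or leave it unmatched if none does
lex-smallest matching: {0-18, 1-16, 4-2, 5-11, 6-21, 12-10, 14-13, 15-22, 19-17, 20-3, 24-7}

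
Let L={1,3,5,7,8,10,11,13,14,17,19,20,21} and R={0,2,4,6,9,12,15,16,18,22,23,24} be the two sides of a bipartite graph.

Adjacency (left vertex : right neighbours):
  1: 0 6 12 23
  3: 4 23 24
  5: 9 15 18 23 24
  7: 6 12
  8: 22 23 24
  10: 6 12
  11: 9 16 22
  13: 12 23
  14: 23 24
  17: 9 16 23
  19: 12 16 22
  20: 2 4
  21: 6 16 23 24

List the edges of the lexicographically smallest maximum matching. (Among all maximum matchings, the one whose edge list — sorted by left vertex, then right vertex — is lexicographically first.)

|M| = 11 (so the lex-smallest maximum matching has 11 edges)
process left vertices in ascending order; for each, take the smallest-labelled available neighbour that still permits 11 edges overall, or leave it unmatched if none does
lex-smallest matching: {1-0, 3-4, 5-15, 7-6, 8-22, 10-12, 11-9, 13-23, 14-24, 17-16, 20-2}

Lex-smallest maximum matching: {(1,0), (3,4), (5,15), (7,6), (8,22), (10,12), (11,9), (13,23), (14,24), (17,16), (20,2)}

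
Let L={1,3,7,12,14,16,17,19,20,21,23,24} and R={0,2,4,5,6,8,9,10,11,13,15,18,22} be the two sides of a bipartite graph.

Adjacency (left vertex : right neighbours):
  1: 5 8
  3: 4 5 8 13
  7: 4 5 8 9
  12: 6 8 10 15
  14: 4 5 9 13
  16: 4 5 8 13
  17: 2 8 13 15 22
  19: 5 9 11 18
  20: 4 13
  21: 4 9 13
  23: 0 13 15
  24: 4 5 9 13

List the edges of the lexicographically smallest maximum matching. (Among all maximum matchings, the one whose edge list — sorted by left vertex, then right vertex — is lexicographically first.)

Lex-smallest maximum matching: {(1,5), (3,4), (7,8), (12,6), (14,9), (16,13), (17,2), (19,11), (23,0)}

|M| = 9 (so the lex-smallest maximum matching has 9 edges)
process left vertices in ascending order; for each, take the smallest-labelled available neighbour that still permits 9 edges overall, or leave it unmatched if none does
lex-smallest matching: {1-5, 3-4, 7-8, 12-6, 14-9, 16-13, 17-2, 19-11, 23-0}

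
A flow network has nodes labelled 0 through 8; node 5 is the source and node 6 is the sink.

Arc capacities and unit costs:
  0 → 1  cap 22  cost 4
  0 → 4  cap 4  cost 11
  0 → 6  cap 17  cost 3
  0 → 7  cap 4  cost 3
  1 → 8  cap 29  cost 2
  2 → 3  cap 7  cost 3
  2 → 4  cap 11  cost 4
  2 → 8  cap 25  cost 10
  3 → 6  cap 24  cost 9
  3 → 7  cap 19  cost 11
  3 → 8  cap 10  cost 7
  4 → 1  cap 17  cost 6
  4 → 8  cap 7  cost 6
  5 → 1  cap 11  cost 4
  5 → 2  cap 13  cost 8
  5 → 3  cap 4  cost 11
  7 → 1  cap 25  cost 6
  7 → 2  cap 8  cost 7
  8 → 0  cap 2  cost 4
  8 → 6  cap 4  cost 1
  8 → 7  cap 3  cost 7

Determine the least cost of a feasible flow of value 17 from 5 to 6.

Minimum cost for 17 units: 274

shortest-cost path #1: 5→1→8→6 push 4 @ unit cost 7 (adds 28)
shortest-cost path #2: 5→1→8→0→6 push 2 @ unit cost 13 (adds 26)
shortest-cost path #3: 5→3→6 push 4 @ unit cost 20 (adds 80)
shortest-cost path #4: 5→2→3→6 push 7 @ unit cost 20 (adds 140)
total cost = 274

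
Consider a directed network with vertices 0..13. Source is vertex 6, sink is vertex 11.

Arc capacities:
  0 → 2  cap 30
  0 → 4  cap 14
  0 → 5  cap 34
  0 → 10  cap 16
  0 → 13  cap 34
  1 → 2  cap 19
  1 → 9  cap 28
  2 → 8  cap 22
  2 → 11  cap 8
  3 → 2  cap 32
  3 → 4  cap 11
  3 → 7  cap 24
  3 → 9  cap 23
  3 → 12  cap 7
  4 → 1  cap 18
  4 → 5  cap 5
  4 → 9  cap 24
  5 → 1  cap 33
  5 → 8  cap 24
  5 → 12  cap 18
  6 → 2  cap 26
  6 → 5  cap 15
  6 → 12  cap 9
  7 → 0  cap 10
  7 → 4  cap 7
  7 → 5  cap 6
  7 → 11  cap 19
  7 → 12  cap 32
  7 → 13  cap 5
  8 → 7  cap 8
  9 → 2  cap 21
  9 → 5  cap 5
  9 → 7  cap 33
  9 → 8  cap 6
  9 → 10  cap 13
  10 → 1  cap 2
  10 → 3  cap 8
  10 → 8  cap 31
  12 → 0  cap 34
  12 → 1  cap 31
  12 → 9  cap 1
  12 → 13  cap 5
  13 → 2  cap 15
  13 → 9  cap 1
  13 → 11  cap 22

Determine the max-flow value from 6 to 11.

Maximum flow value: 40

augment #1: 6→2→11 bottleneck 8, total now 8
augment #2: 6→12→13→11 bottleneck 5, total now 13
augment #3: 6→2→8→7→11 bottleneck 8, total now 21
augment #4: 6→12→0→13→11 bottleneck 4, total now 25
augment #5: 6→5→1→9→7→11 bottleneck 11, total now 36
augment #6: 6→5→12→0→13→11 bottleneck 4, total now 40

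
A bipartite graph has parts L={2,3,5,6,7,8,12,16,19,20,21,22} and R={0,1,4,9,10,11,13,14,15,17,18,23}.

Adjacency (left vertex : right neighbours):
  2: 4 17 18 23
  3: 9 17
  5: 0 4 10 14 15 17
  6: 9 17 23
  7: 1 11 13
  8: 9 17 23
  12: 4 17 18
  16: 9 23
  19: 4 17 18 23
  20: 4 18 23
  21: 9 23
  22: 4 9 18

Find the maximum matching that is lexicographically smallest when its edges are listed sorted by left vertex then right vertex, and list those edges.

Lex-smallest maximum matching: {(2,4), (3,9), (5,0), (6,17), (7,1), (8,23), (12,18)}

|M| = 7 (so the lex-smallest maximum matching has 7 edges)
process left vertices in ascending order; for each, take the smallest-labelled available neighbour that still permits 7 edges overall, or leave it unmatched if none does
lex-smallest matching: {2-4, 3-9, 5-0, 6-17, 7-1, 8-23, 12-18}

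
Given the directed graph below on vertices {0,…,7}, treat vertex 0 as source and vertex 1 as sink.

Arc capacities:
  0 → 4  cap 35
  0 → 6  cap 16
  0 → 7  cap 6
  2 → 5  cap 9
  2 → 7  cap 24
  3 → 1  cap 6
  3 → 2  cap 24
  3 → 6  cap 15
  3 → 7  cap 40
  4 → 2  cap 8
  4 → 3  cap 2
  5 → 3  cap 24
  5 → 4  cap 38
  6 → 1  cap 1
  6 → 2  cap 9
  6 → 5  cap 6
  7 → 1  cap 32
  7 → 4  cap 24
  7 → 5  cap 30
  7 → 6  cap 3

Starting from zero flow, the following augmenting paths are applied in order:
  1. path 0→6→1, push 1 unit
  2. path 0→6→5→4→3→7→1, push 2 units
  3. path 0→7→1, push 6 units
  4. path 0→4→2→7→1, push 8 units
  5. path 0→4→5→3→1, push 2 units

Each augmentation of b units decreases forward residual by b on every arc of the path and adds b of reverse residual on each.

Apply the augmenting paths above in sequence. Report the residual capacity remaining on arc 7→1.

after path 1 (0→6→1, push 1): res(7,1)=32
after path 2 (0→6→5→4→3→7→1, push 2): res(7,1)=30
after path 3 (0→7→1, push 6): res(7,1)=24
after path 4 (0→4→2→7→1, push 8): res(7,1)=16
after path 5 (0→4→5→3→1, push 2): res(7,1)=16

Residual capacity of (7,1): 16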